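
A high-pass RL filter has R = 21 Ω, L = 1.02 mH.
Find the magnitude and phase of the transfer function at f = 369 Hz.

Step 1 — Angular frequency: ω = 2π·369 = 2318 rad/s.
Step 2 — Transfer function: H(jω) = jωL/(R + jωL).
Step 3 — Numerator jωL = j·2.365; denominator R + jωL = 21 + j2.365.
Step 4 — H = 0.01252 + j0.1112.
Step 5 — Magnitude: |H| = 0.1119 (-19.0 dB); phase: φ = 83.6°.

|H| = 0.1119 (-19.0 dB), φ = 83.6°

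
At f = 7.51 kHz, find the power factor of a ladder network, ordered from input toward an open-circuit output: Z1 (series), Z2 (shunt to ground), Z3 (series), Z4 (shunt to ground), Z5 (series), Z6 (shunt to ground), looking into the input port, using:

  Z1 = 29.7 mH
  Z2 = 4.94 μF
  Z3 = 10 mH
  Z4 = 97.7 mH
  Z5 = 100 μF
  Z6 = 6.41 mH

Step 1 — Angular frequency: ω = 2π·f = 2π·7510 = 4.719e+04 rad/s.
Step 2 — Component impedances:
  Z1: Z = jωL = j·4.719e+04·0.0297 = 0 + j1401 Ω
  Z2: Z = 1/(jωC) = -j/(ω·C) = 0 - j4.29 Ω
  Z3: Z = jωL = j·4.719e+04·0.01 = 0 + j471.9 Ω
  Z4: Z = jωL = j·4.719e+04·0.0977 = 0 + j4610 Ω
  Z5: Z = 1/(jωC) = -j/(ω·C) = 0 - j0.2119 Ω
  Z6: Z = jωL = j·4.719e+04·0.00641 = 0 + j302.5 Ω
Step 3 — Ladder network (open output): work backward from the far end, alternating series and parallel combinations. Z_in = 0 + j1397 Ω = 1397∠90.0° Ω.
Step 4 — Power factor: PF = cos(φ) = Re(Z)/|Z| = 0/1397 = 0.
Step 5 — Type: Im(Z) = 1397 ⇒ lagging (phase φ = 90.0°).

PF = 0 (lagging, φ = 90.0°)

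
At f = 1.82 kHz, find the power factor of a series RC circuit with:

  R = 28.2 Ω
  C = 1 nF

Step 1 — Angular frequency: ω = 2π·f = 2π·1820 = 1.144e+04 rad/s.
Step 2 — Component impedances:
  R: Z = R = 28.2 Ω
  C: Z = 1/(jωC) = -j/(ω·C) = 0 - j8.745e+04 Ω
Step 3 — Series combination: Z_total = R + C = 28.2 - j8.745e+04 Ω = 8.745e+04∠-90.0° Ω.
Step 4 — Power factor: PF = cos(φ) = Re(Z)/|Z| = 28.2/8.745e+04 = 0.0003225.
Step 5 — Type: Im(Z) = -8.745e+04 ⇒ leading (phase φ = -90.0°).

PF = 0.0003225 (leading, φ = -90.0°)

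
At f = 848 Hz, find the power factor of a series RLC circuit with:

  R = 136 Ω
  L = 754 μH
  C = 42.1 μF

Step 1 — Angular frequency: ω = 2π·f = 2π·848 = 5328 rad/s.
Step 2 — Component impedances:
  R: Z = R = 136 Ω
  L: Z = jωL = j·5328·0.000754 = 0 + j4.017 Ω
  C: Z = 1/(jωC) = -j/(ω·C) = 0 - j4.458 Ω
Step 3 — Series combination: Z_total = R + L + C = 136 - j0.4406 Ω = 136∠-0.2° Ω.
Step 4 — Power factor: PF = cos(φ) = Re(Z)/|Z| = 136/136 = 1.
Step 5 — Type: Im(Z) = -0.4406 ⇒ leading (phase φ = -0.2°).

PF = 1 (leading, φ = -0.2°)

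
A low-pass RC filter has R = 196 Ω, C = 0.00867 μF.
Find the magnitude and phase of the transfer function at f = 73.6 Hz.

Step 1 — Angular frequency: ω = 2π·73.6 = 462.4 rad/s.
Step 2 — Transfer function: H(jω) = 1/(1 + jωRC).
Step 3 — Denominator: 1 + jωRC = 1 + j·462.4·196·8.67e-09 = 1 + j0.0007858.
Step 4 — H = 1 - j0.0007858.
Step 5 — Magnitude: |H| = 1 (-0.0 dB); phase: φ = -0.0°.

|H| = 1 (-0.0 dB), φ = -0.0°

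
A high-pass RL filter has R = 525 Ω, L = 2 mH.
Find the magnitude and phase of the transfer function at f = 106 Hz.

Step 1 — Angular frequency: ω = 2π·106 = 666 rad/s.
Step 2 — Transfer function: H(jω) = jωL/(R + jωL).
Step 3 — Numerator jωL = j·1.332; denominator R + jωL = 525 + j1.332.
Step 4 — H = 6.437e-06 + j0.002537.
Step 5 — Magnitude: |H| = 0.002537 (-51.9 dB); phase: φ = 89.9°.

|H| = 0.002537 (-51.9 dB), φ = 89.9°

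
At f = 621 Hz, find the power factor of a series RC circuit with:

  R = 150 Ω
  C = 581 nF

Step 1 — Angular frequency: ω = 2π·f = 2π·621 = 3902 rad/s.
Step 2 — Component impedances:
  R: Z = R = 150 Ω
  C: Z = 1/(jωC) = -j/(ω·C) = 0 - j441.1 Ω
Step 3 — Series combination: Z_total = R + C = 150 - j441.1 Ω = 465.9∠-71.2° Ω.
Step 4 — Power factor: PF = cos(φ) = Re(Z)/|Z| = 150/465.92 = 0.3219.
Step 5 — Type: Im(Z) = -441.1 ⇒ leading (phase φ = -71.2°).

PF = 0.3219 (leading, φ = -71.2°)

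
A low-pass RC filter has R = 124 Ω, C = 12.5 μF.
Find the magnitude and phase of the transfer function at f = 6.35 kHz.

Step 1 — Angular frequency: ω = 2π·6350 = 3.99e+04 rad/s.
Step 2 — Transfer function: H(jω) = 1/(1 + jωRC).
Step 3 — Denominator: 1 + jωRC = 1 + j·3.99e+04·124·1.25e-05 = 1 + j61.84.
Step 4 — H = 0.0002614 - j0.01617.
Step 5 — Magnitude: |H| = 0.01617 (-35.8 dB); phase: φ = -89.1°.

|H| = 0.01617 (-35.8 dB), φ = -89.1°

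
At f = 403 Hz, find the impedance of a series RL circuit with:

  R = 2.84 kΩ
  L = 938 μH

Step 1 — Angular frequency: ω = 2π·f = 2π·403 = 2532 rad/s.
Step 2 — Component impedances:
  R: Z = R = 2840 Ω
  L: Z = jωL = j·2532·0.000938 = 0 + j2.375 Ω
Step 3 — Series combination: Z_total = R + L = 2840 + j2.375 Ω = 2840∠0.0° Ω.

Z = 2840 + j2.375 Ω = 2840∠0.0° Ω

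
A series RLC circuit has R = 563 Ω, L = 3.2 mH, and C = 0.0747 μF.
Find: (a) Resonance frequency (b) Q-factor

Step 1 — Resonance condition Im(Z)=0 gives ω₀ = 1/√(LC).
Step 2 — ω₀ = 1/√(0.0032·7.47e-08) = 6.468e+04 rad/s.
Step 3 — f₀ = ω₀/(2π) = 1.029e+04 Hz.
Step 4 — Series Q: Q = ω₀L/R = 6.468e+04·0.0032/563 = 0.3676.

(a) f₀ = 1.029e+04 Hz  (b) Q = 0.3676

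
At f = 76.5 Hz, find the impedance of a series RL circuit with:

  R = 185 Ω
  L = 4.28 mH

Step 1 — Angular frequency: ω = 2π·f = 2π·76.5 = 480.7 rad/s.
Step 2 — Component impedances:
  R: Z = R = 185 Ω
  L: Z = jωL = j·480.7·0.00428 = 0 + j2.057 Ω
Step 3 — Series combination: Z_total = R + L = 185 + j2.057 Ω = 185∠0.6° Ω.

Z = 185 + j2.057 Ω = 185∠0.6° Ω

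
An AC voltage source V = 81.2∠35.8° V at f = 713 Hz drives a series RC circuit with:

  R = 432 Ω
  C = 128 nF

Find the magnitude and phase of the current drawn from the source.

Step 1 — Angular frequency: ω = 2π·f = 2π·713 = 4480 rad/s.
Step 2 — Component impedances:
  R: Z = R = 432 Ω
  C: Z = 1/(jωC) = -j/(ω·C) = 0 - j1744 Ω
Step 3 — Series combination: Z_total = R + C = 432 - j1744 Ω = 1797∠-76.1° Ω.
Step 4 — Source phasor: V = 81.2∠35.8° V = 65.86 + j47.5 V.
Step 5 — Ohm's law: I = V / Z_total = (65.86 + j47.5) / (432 - j1744) = -0.01685 + j0.04194 A.
Step 6 — Convert to polar: |I| = 0.0452 A, ∠I = 111.9°.

I = 0.0452∠111.9° A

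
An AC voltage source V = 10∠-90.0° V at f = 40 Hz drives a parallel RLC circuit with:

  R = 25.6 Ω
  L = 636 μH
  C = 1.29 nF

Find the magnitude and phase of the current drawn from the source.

Step 1 — Angular frequency: ω = 2π·f = 2π·40 = 251.3 rad/s.
Step 2 — Component impedances:
  R: Z = R = 25.6 Ω
  L: Z = jωL = j·251.3·0.000636 = 0 + j0.1598 Ω
  C: Z = 1/(jωC) = -j/(ω·C) = 0 - j3.084e+06 Ω
Step 3 — Parallel combination: 1/Z_total = 1/R + 1/L + 1/C; Z_total = 0.000998 + j0.1598 Ω = 0.1598∠89.6° Ω.
Step 4 — Source phasor: V = 10∠-90.0° V = 0 - j10 V.
Step 5 — Ohm's law: I = V / Z_total = (0 - j10) / (0.000998 + j0.1598) = -62.56 - j0.3906 A.
Step 6 — Convert to polar: |I| = 62.56 A, ∠I = -179.6°.

I = 62.56∠-179.6° A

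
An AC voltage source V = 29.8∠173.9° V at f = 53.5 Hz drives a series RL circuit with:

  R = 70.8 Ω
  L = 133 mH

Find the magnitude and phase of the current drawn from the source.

Step 1 — Angular frequency: ω = 2π·f = 2π·53.5 = 336.2 rad/s.
Step 2 — Component impedances:
  R: Z = R = 70.8 Ω
  L: Z = jωL = j·336.2·0.133 = 0 + j44.71 Ω
Step 3 — Series combination: Z_total = R + L = 70.8 + j44.71 Ω = 83.73∠32.3° Ω.
Step 4 — Source phasor: V = 29.8∠173.9° V = -29.63 + j3.167 V.
Step 5 — Ohm's law: I = V / Z_total = (-29.63 + j3.167) / (70.8 + j44.71) = -0.279 + j0.2209 A.
Step 6 — Convert to polar: |I| = 0.3559 A, ∠I = 141.6°.

I = 0.3559∠141.6° A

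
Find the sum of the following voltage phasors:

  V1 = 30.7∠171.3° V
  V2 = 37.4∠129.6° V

Step 1 — Convert each phasor to rectangular form:
  V1 = 30.7·(cos(171.3°) + j·sin(171.3°)) = -30.35 + j4.644 V
  V2 = 37.4·(cos(129.6°) + j·sin(129.6°)) = -23.84 + j28.82 V
Step 2 — Sum components: V_total = -54.19 + j33.46 V.
Step 3 — Convert to polar: |V_total| = 63.69 V, ∠V_total = 148.3°.

V_total = 63.69∠148.3° V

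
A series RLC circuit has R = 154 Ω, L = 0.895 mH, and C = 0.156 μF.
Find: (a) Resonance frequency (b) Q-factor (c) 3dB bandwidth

Step 1 — Resonance condition Im(Z)=0 gives ω₀ = 1/√(LC).
Step 2 — ω₀ = 1/√(0.000895·1.56e-07) = 8.463e+04 rad/s.
Step 3 — f₀ = ω₀/(2π) = 1.347e+04 Hz.
Step 4 — Series Q: Q = ω₀L/R = 8.463e+04·0.000895/154 = 0.4918.
Step 5 — 3dB bandwidth: Δω = ω₀/Q = 1.721e+05 rad/s; BW = Δω/(2π) = 2.739e+04 Hz.

(a) f₀ = 1.347e+04 Hz  (b) Q = 0.4918  (c) BW = 2.739e+04 Hz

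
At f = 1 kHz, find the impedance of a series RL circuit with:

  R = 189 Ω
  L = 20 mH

Step 1 — Angular frequency: ω = 2π·f = 2π·1000 = 6283 rad/s.
Step 2 — Component impedances:
  R: Z = R = 189 Ω
  L: Z = jωL = j·6283·0.02 = 0 + j125.7 Ω
Step 3 — Series combination: Z_total = R + L = 189 + j125.7 Ω = 227∠33.6° Ω.

Z = 189 + j125.7 Ω = 227∠33.6° Ω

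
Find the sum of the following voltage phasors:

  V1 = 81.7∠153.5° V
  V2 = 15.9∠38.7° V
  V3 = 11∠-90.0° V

Step 1 — Convert each phasor to rectangular form:
  V1 = 81.7·(cos(153.5°) + j·sin(153.5°)) = -73.12 + j36.45 V
  V2 = 15.9·(cos(38.7°) + j·sin(38.7°)) = 12.41 + j9.941 V
  V3 = 11·(cos(-90.0°) + j·sin(-90.0°)) = 0 - j11 V
Step 2 — Sum components: V_total = -60.71 + j35.4 V.
Step 3 — Convert to polar: |V_total| = 70.27 V, ∠V_total = 149.8°.

V_total = 70.27∠149.8° V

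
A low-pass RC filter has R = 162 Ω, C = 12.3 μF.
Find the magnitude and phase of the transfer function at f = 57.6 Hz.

Step 1 — Angular frequency: ω = 2π·57.6 = 361.9 rad/s.
Step 2 — Transfer function: H(jω) = 1/(1 + jωRC).
Step 3 — Denominator: 1 + jωRC = 1 + j·361.9·162·1.23e-05 = 1 + j0.7211.
Step 4 — H = 0.6579 - j0.4744.
Step 5 — Magnitude: |H| = 0.8111 (-1.8 dB); phase: φ = -35.8°.

|H| = 0.8111 (-1.8 dB), φ = -35.8°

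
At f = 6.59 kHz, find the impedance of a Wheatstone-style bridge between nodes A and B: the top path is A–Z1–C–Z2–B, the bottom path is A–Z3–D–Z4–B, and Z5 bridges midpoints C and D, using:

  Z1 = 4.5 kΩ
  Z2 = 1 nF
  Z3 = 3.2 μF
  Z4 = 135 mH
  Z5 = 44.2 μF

Step 1 — Angular frequency: ω = 2π·f = 2π·6590 = 4.141e+04 rad/s.
Step 2 — Component impedances:
  Z1: Z = R = 4500 Ω
  Z2: Z = 1/(jωC) = -j/(ω·C) = 0 - j2.415e+04 Ω
  Z3: Z = 1/(jωC) = -j/(ω·C) = 0 - j7.547 Ω
  Z4: Z = jωL = j·4.141e+04·0.135 = 0 + j5590 Ω
  Z5: Z = 1/(jωC) = -j/(ω·C) = 0 - j0.5464 Ω
Step 3 — Bridge requires nodal analysis (the Z5 bridge couples midpoints C and D, so the two paths cannot be reduced to a simple series/parallel combination). Setting node B to ground and injecting 1 A at node A, the 3-node admittance system at A, C, D solves to V_A = Z_AB = 0.01211 + j7266 Ω = 7266∠90.0° Ω.

Z = 0.01211 + j7266 Ω = 7266∠90.0° Ω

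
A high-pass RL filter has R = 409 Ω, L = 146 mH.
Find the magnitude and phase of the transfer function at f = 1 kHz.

Step 1 — Angular frequency: ω = 2π·1000 = 6283 rad/s.
Step 2 — Transfer function: H(jω) = jωL/(R + jωL).
Step 3 — Numerator jωL = j·917.3; denominator R + jωL = 409 + j917.3.
Step 4 — H = 0.8342 + j0.3719.
Step 5 — Magnitude: |H| = 0.9133 (-0.8 dB); phase: φ = 24.0°.

|H| = 0.9133 (-0.8 dB), φ = 24.0°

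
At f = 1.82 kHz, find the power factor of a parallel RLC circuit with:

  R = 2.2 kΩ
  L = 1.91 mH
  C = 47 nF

Step 1 — Angular frequency: ω = 2π·f = 2π·1820 = 1.144e+04 rad/s.
Step 2 — Component impedances:
  R: Z = R = 2200 Ω
  L: Z = jωL = j·1.144e+04·0.00191 = 0 + j21.84 Ω
  C: Z = 1/(jωC) = -j/(ω·C) = 0 - j1861 Ω
Step 3 — Parallel combination: 1/Z_total = 1/R + 1/L + 1/C; Z_total = 0.222 + j22.1 Ω = 22.1∠89.4° Ω.
Step 4 — Power factor: PF = cos(φ) = Re(Z)/|Z| = 0.222/22.1 = 0.01005.
Step 5 — Type: Im(Z) = 22.1 ⇒ lagging (phase φ = 89.4°).

PF = 0.01005 (lagging, φ = 89.4°)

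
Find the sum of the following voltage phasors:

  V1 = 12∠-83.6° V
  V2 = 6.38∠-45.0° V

Step 1 — Convert each phasor to rectangular form:
  V1 = 12·(cos(-83.6°) + j·sin(-83.6°)) = 1.338 - j11.93 V
  V2 = 6.38·(cos(-45.0°) + j·sin(-45.0°)) = 4.511 - j4.511 V
Step 2 — Sum components: V_total = 5.849 - j16.44 V.
Step 3 — Convert to polar: |V_total| = 17.45 V, ∠V_total = -70.4°.

V_total = 17.45∠-70.4° V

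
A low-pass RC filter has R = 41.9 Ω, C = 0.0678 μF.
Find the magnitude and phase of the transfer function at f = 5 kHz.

Step 1 — Angular frequency: ω = 2π·5000 = 3.142e+04 rad/s.
Step 2 — Transfer function: H(jω) = 1/(1 + jωRC).
Step 3 — Denominator: 1 + jωRC = 1 + j·3.142e+04·41.9·6.78e-08 = 1 + j0.08925.
Step 4 — H = 0.9921 - j0.08854.
Step 5 — Magnitude: |H| = 0.996 (-0.0 dB); phase: φ = -5.1°.

|H| = 0.996 (-0.0 dB), φ = -5.1°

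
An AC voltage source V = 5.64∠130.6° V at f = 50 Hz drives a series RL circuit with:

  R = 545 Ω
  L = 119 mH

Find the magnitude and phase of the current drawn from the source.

Step 1 — Angular frequency: ω = 2π·f = 2π·50 = 314.2 rad/s.
Step 2 — Component impedances:
  R: Z = R = 545 Ω
  L: Z = jωL = j·314.2·0.119 = 0 + j37.38 Ω
Step 3 — Series combination: Z_total = R + L = 545 + j37.38 Ω = 546.3∠3.9° Ω.
Step 4 — Source phasor: V = 5.64∠130.6° V = -3.67 + j4.282 V.
Step 5 — Ohm's law: I = V / Z_total = (-3.67 + j4.282) / (545 + j37.38) = -0.006167 + j0.00828 A.
Step 6 — Convert to polar: |I| = 0.01032 A, ∠I = 126.7°.

I = 0.01032∠126.7° A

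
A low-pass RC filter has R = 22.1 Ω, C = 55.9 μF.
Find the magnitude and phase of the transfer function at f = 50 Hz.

Step 1 — Angular frequency: ω = 2π·50 = 314.2 rad/s.
Step 2 — Transfer function: H(jω) = 1/(1 + jωRC).
Step 3 — Denominator: 1 + jωRC = 1 + j·314.2·22.1·5.59e-05 = 1 + j0.3881.
Step 4 — H = 0.8691 - j0.3373.
Step 5 — Magnitude: |H| = 0.9322 (-0.6 dB); phase: φ = -21.2°.

|H| = 0.9322 (-0.6 dB), φ = -21.2°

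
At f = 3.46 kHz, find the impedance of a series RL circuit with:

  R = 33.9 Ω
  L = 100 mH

Step 1 — Angular frequency: ω = 2π·f = 2π·3460 = 2.174e+04 rad/s.
Step 2 — Component impedances:
  R: Z = R = 33.9 Ω
  L: Z = jωL = j·2.174e+04·0.1 = 0 + j2174 Ω
Step 3 — Series combination: Z_total = R + L = 33.9 + j2174 Ω = 2174∠89.1° Ω.

Z = 33.9 + j2174 Ω = 2174∠89.1° Ω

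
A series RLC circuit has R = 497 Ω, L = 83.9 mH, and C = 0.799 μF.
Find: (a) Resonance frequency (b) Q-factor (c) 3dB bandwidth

Step 1 — Resonance: ω₀ = 1/√(LC) = 1/√(0.0839·7.99e-07) = 3862 rad/s.
Step 2 — f₀ = ω₀/(2π) = 614.7 Hz.
Step 3 — Series Q: Q = ω₀L/R = 3862·0.0839/497 = 0.652.
Step 4 — Bandwidth: Δω = ω₀/Q = 5924 rad/s; BW = Δω/(2π) = 942.8 Hz.

(a) f₀ = 614.7 Hz  (b) Q = 0.652  (c) BW = 942.8 Hz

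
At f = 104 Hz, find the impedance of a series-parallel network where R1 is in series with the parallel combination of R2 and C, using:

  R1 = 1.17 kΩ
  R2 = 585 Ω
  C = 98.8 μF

Step 1 — Angular frequency: ω = 2π·f = 2π·104 = 653.5 rad/s.
Step 2 — Component impedances:
  R1: Z = R = 1170 Ω
  R2: Z = R = 585 Ω
  C: Z = 1/(jωC) = -j/(ω·C) = 0 - j15.49 Ω
Step 3 — Parallel branch: R2 || C = 1/(1/R2 + 1/C) = 0.4098 - j15.48 Ω.
Step 4 — Series with R1: Z_total = R1 + (R2 || C) = 1170 - j15.48 Ω = 1171∠-0.8° Ω.

Z = 1170 - j15.48 Ω = 1171∠-0.8° Ω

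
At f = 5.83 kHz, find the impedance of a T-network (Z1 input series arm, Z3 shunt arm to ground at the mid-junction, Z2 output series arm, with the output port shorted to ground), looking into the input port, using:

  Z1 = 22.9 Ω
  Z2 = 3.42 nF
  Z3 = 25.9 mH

Step 1 — Angular frequency: ω = 2π·f = 2π·5830 = 3.663e+04 rad/s.
Step 2 — Component impedances:
  Z1: Z = R = 22.9 Ω
  Z2: Z = 1/(jωC) = -j/(ω·C) = 0 - j7982 Ω
  Z3: Z = jωL = j·3.663e+04·0.0259 = 0 + j948.7 Ω
Step 3 — With the output port shorted to ground, the output series arm Z2 runs from the junction to ground; the shunt arm Z3 also runs from the junction to ground. They appear in parallel: Z3 || Z2 = 0 + j1077 Ω.
Step 4 — Series with input arm Z1: Z_in = Z1 + (Z3 || Z2) = 22.9 + j1077 Ω = 1077∠88.8° Ω.

Z = 22.9 + j1077 Ω = 1077∠88.8° Ω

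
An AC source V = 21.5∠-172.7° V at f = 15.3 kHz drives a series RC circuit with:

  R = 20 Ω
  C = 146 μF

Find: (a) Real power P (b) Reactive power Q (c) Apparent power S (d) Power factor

Step 1 — Angular frequency: ω = 2π·f = 2π·1.53e+04 = 9.613e+04 rad/s.
Step 2 — Component impedances:
  R: Z = R = 20 Ω
  C: Z = 1/(jωC) = -j/(ω·C) = 0 - j0.07125 Ω
Step 3 — Series combination: Z_total = R + C = 20 - j0.07125 Ω = 20∠-0.2° Ω.
Step 4 — Source phasor: V = 21.5∠-172.7° V = -21.33 - j2.732 V.
Step 5 — Current: I = V / Z = -1.066 - j0.1404 A = 1.075∠-172.5° A.
Step 6 — Complex power: S = V·I* = 23.11 - j0.08234 VA.
Step 7 — Real power: P = Re(S) = 23.11 W.
Step 8 — Reactive power: Q = Im(S) = -0.08234 VAR.
Step 9 — Apparent power: |S| = 23.11 VA.
Step 10 — Power factor: PF = P/|S| = 1 (leading).

(a) P = 23.11 W  (b) Q = -0.08234 VAR  (c) S = 23.11 VA  (d) PF = 1 (leading)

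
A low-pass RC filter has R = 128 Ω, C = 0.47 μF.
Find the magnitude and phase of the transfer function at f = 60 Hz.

Step 1 — Angular frequency: ω = 2π·60 = 377 rad/s.
Step 2 — Transfer function: H(jω) = 1/(1 + jωRC).
Step 3 — Denominator: 1 + jωRC = 1 + j·377·128·4.7e-07 = 1 + j0.02268.
Step 4 — H = 0.9995 - j0.02267.
Step 5 — Magnitude: |H| = 0.9997 (-0.0 dB); phase: φ = -1.3°.

|H| = 0.9997 (-0.0 dB), φ = -1.3°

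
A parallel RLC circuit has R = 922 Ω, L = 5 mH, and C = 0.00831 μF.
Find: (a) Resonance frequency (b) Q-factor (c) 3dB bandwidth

Step 1 — Resonance: ω₀ = 1/√(LC) = 1/√(0.005·8.31e-09) = 1.551e+05 rad/s.
Step 2 — f₀ = ω₀/(2π) = 2.469e+04 Hz.
Step 3 — Parallel Q: Q = R/(ω₀L) = 922/(1.551e+05·0.005) = 1.189.
Step 4 — Bandwidth: Δω = ω₀/Q = 1.305e+05 rad/s; BW = Δω/(2π) = 2.077e+04 Hz.

(a) f₀ = 2.469e+04 Hz  (b) Q = 1.189  (c) BW = 2.077e+04 Hz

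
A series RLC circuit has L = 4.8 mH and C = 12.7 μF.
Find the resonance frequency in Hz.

Step 1 — Resonance condition Im(Z)=0 gives ω₀ = 1/√(LC).
Step 2 — ω₀ = 1/√(0.0048·1.27e-05) = 4050 rad/s.
Step 3 — f₀ = ω₀/(2π) = 644.6 Hz.

f₀ = 644.6 Hz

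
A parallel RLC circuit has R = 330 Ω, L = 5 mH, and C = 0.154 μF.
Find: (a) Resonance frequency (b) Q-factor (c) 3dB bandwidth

Step 1 — Resonance: ω₀ = 1/√(LC) = 1/√(0.005·1.54e-07) = 3.604e+04 rad/s.
Step 2 — f₀ = ω₀/(2π) = 5736 Hz.
Step 3 — Parallel Q: Q = R/(ω₀L) = 330/(3.604e+04·0.005) = 1.831.
Step 4 — Bandwidth: Δω = ω₀/Q = 1.968e+04 rad/s; BW = Δω/(2π) = 3132 Hz.

(a) f₀ = 5736 Hz  (b) Q = 1.831  (c) BW = 3132 Hz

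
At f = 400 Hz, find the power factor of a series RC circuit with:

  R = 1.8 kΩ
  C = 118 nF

Step 1 — Angular frequency: ω = 2π·f = 2π·400 = 2513 rad/s.
Step 2 — Component impedances:
  R: Z = R = 1800 Ω
  C: Z = 1/(jωC) = -j/(ω·C) = 0 - j3372 Ω
Step 3 — Series combination: Z_total = R + C = 1800 - j3372 Ω = 3822∠-61.9° Ω.
Step 4 — Power factor: PF = cos(φ) = Re(Z)/|Z| = 1800/3822.3 = 0.4709.
Step 5 — Type: Im(Z) = -3372 ⇒ leading (phase φ = -61.9°).

PF = 0.4709 (leading, φ = -61.9°)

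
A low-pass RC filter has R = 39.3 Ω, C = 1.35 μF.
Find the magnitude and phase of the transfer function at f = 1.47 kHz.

Step 1 — Angular frequency: ω = 2π·1470 = 9236 rad/s.
Step 2 — Transfer function: H(jω) = 1/(1 + jωRC).
Step 3 — Denominator: 1 + jωRC = 1 + j·9236·39.3·1.35e-06 = 1 + j0.49.
Step 4 — H = 0.8064 - j0.3951.
Step 5 — Magnitude: |H| = 0.898 (-0.9 dB); phase: φ = -26.1°.

|H| = 0.898 (-0.9 dB), φ = -26.1°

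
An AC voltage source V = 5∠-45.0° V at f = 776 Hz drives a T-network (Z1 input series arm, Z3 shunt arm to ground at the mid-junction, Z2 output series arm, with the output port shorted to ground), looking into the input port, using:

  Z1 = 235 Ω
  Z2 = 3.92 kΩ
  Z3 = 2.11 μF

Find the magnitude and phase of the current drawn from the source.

Step 1 — Angular frequency: ω = 2π·f = 2π·776 = 4876 rad/s.
Step 2 — Component impedances:
  Z1: Z = R = 235 Ω
  Z2: Z = R = 3920 Ω
  Z3: Z = 1/(jωC) = -j/(ω·C) = 0 - j97.2 Ω
Step 3 — With the output port shorted to ground, the output series arm Z2 runs from the junction to ground; the shunt arm Z3 also runs from the junction to ground. They appear in parallel: Z3 || Z2 = 2.409 - j97.14 Ω.
Step 4 — Series with input arm Z1: Z_in = Z1 + (Z3 || Z2) = 237.4 - j97.14 Ω = 256.5∠-22.3° Ω.
Step 5 — Source phasor: V = 5∠-45.0° V = 3.536 - j3.536 V.
Step 6 — Ohm's law: I = V / Z_total = (3.536 - j3.536) / (237.4 - j97.14) = 0.01798 - j0.007537 A.
Step 7 — Convert to polar: |I| = 0.01949 A, ∠I = -22.7°.

I = 0.01949∠-22.7° A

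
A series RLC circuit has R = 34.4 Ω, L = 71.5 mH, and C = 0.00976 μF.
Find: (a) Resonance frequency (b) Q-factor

Step 1 — Resonance condition Im(Z)=0 gives ω₀ = 1/√(LC).
Step 2 — ω₀ = 1/√(0.0715·9.76e-09) = 3.785e+04 rad/s.
Step 3 — f₀ = ω₀/(2π) = 6025 Hz.
Step 4 — Series Q: Q = ω₀L/R = 3.785e+04·0.0715/34.4 = 78.68.

(a) f₀ = 6025 Hz  (b) Q = 78.68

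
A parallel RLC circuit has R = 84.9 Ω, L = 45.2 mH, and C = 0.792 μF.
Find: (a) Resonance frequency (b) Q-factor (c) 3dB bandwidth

Step 1 — Resonance: ω₀ = 1/√(LC) = 1/√(0.0452·7.92e-07) = 5285 rad/s.
Step 2 — f₀ = ω₀/(2π) = 841.2 Hz.
Step 3 — Parallel Q: Q = R/(ω₀L) = 84.9/(5285·0.0452) = 0.3554.
Step 4 — Bandwidth: Δω = ω₀/Q = 1.487e+04 rad/s; BW = Δω/(2π) = 2367 Hz.

(a) f₀ = 841.2 Hz  (b) Q = 0.3554  (c) BW = 2367 Hz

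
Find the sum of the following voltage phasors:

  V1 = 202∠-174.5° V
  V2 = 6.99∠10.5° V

Step 1 — Convert each phasor to rectangular form:
  V1 = 202·(cos(-174.5°) + j·sin(-174.5°)) = -201.1 - j19.36 V
  V2 = 6.99·(cos(10.5°) + j·sin(10.5°)) = 6.873 + j1.274 V
Step 2 — Sum components: V_total = -194.2 - j18.09 V.
Step 3 — Convert to polar: |V_total| = 195 V, ∠V_total = -174.7°.

V_total = 195∠-174.7° V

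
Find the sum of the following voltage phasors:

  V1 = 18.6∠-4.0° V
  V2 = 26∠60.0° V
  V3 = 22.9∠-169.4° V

Step 1 — Convert each phasor to rectangular form:
  V1 = 18.6·(cos(-4.0°) + j·sin(-4.0°)) = 18.55 - j1.297 V
  V2 = 26·(cos(60.0°) + j·sin(60.0°)) = 13 + j22.52 V
  V3 = 22.9·(cos(-169.4°) + j·sin(-169.4°)) = -22.51 - j4.212 V
Step 2 — Sum components: V_total = 9.045 + j17.01 V.
Step 3 — Convert to polar: |V_total| = 19.26 V, ∠V_total = 62.0°.

V_total = 19.26∠62.0° V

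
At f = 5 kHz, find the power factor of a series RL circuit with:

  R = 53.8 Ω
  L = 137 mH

Step 1 — Angular frequency: ω = 2π·f = 2π·5000 = 3.142e+04 rad/s.
Step 2 — Component impedances:
  R: Z = R = 53.8 Ω
  L: Z = jωL = j·3.142e+04·0.137 = 0 + j4304 Ω
Step 3 — Series combination: Z_total = R + L = 53.8 + j4304 Ω = 4304∠89.3° Ω.
Step 4 — Power factor: PF = cos(φ) = Re(Z)/|Z| = 53.8/4304 = 0.0125.
Step 5 — Type: Im(Z) = 4304 ⇒ lagging (phase φ = 89.3°).

PF = 0.0125 (lagging, φ = 89.3°)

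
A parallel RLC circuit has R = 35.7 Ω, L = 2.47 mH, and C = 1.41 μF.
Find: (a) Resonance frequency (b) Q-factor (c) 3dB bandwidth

Step 1 — Resonance: ω₀ = 1/√(LC) = 1/√(0.00247·1.41e-06) = 1.695e+04 rad/s.
Step 2 — f₀ = ω₀/(2π) = 2697 Hz.
Step 3 — Parallel Q: Q = R/(ω₀L) = 35.7/(1.695e+04·0.00247) = 0.853.
Step 4 — Bandwidth: Δω = ω₀/Q = 1.987e+04 rad/s; BW = Δω/(2π) = 3162 Hz.

(a) f₀ = 2697 Hz  (b) Q = 0.853  (c) BW = 3162 Hz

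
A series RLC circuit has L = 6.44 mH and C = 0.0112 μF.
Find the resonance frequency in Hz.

Step 1 — Resonance condition Im(Z)=0 gives ω₀ = 1/√(LC).
Step 2 — ω₀ = 1/√(0.00644·1.12e-08) = 1.177e+05 rad/s.
Step 3 — f₀ = ω₀/(2π) = 1.874e+04 Hz.

f₀ = 1.874e+04 Hz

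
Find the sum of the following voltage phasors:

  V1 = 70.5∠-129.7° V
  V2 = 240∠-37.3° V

Step 1 — Convert each phasor to rectangular form:
  V1 = 70.5·(cos(-129.7°) + j·sin(-129.7°)) = -45.03 - j54.24 V
  V2 = 240·(cos(-37.3°) + j·sin(-37.3°)) = 190.9 - j145.4 V
Step 2 — Sum components: V_total = 145.9 - j199.7 V.
Step 3 — Convert to polar: |V_total| = 247.3 V, ∠V_total = -53.8°.

V_total = 247.3∠-53.8° V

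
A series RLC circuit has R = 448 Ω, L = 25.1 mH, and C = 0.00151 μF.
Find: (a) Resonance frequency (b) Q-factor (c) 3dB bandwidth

Step 1 — Resonance condition Im(Z)=0 gives ω₀ = 1/√(LC).
Step 2 — ω₀ = 1/√(0.0251·1.51e-09) = 1.624e+05 rad/s.
Step 3 — f₀ = ω₀/(2π) = 2.585e+04 Hz.
Step 4 — Series Q: Q = ω₀L/R = 1.624e+05·0.0251/448 = 9.101.
Step 5 — 3dB bandwidth: Δω = ω₀/Q = 1.785e+04 rad/s; BW = Δω/(2π) = 2841 Hz.

(a) f₀ = 2.585e+04 Hz  (b) Q = 9.101  (c) BW = 2841 Hz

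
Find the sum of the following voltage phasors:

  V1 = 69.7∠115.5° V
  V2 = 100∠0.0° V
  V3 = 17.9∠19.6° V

Step 1 — Convert each phasor to rectangular form:
  V1 = 69.7·(cos(115.5°) + j·sin(115.5°)) = -30.01 + j62.91 V
  V2 = 100·(cos(0.0°) + j·sin(0.0°)) = 100 V
  V3 = 17.9·(cos(19.6°) + j·sin(19.6°)) = 16.86 + j6.005 V
Step 2 — Sum components: V_total = 86.86 + j68.91 V.
Step 3 — Convert to polar: |V_total| = 110.9 V, ∠V_total = 38.4°.

V_total = 110.9∠38.4° V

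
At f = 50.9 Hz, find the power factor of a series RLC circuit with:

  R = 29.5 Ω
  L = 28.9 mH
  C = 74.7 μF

Step 1 — Angular frequency: ω = 2π·f = 2π·50.9 = 319.8 rad/s.
Step 2 — Component impedances:
  R: Z = R = 29.5 Ω
  L: Z = jωL = j·319.8·0.0289 = 0 + j9.243 Ω
  C: Z = 1/(jωC) = -j/(ω·C) = 0 - j41.86 Ω
Step 3 — Series combination: Z_total = R + L + C = 29.5 - j32.62 Ω = 43.98∠-47.9° Ω.
Step 4 — Power factor: PF = cos(φ) = Re(Z)/|Z| = 29.5/43.98 = 0.6708.
Step 5 — Type: Im(Z) = -32.62 ⇒ leading (phase φ = -47.9°).

PF = 0.6708 (leading, φ = -47.9°)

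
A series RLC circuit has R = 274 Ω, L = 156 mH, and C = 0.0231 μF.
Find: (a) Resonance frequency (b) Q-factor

Step 1 — Resonance condition Im(Z)=0 gives ω₀ = 1/√(LC).
Step 2 — ω₀ = 1/√(0.156·2.31e-08) = 1.666e+04 rad/s.
Step 3 — f₀ = ω₀/(2π) = 2651 Hz.
Step 4 — Series Q: Q = ω₀L/R = 1.666e+04·0.156/274 = 9.484.

(a) f₀ = 2651 Hz  (b) Q = 9.484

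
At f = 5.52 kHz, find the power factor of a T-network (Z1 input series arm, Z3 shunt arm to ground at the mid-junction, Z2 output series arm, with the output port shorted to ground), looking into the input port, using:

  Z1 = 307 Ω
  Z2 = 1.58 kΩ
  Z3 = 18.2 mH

Step 1 — Angular frequency: ω = 2π·f = 2π·5520 = 3.468e+04 rad/s.
Step 2 — Component impedances:
  Z1: Z = R = 307 Ω
  Z2: Z = R = 1580 Ω
  Z3: Z = jωL = j·3.468e+04·0.0182 = 0 + j631.2 Ω
Step 3 — With the output port shorted to ground, the output series arm Z2 runs from the junction to ground; the shunt arm Z3 also runs from the junction to ground. They appear in parallel: Z3 || Z2 = 217.5 + j544.3 Ω.
Step 4 — Series with input arm Z1: Z_in = Z1 + (Z3 || Z2) = 524.5 + j544.3 Ω = 755.9∠46.1° Ω.
Step 5 — Power factor: PF = cos(φ) = Re(Z)/|Z| = 524.48/755.9 = 0.6938.
Step 6 — Type: Im(Z) = 544.3 ⇒ lagging (phase φ = 46.1°).

PF = 0.6938 (lagging, φ = 46.1°)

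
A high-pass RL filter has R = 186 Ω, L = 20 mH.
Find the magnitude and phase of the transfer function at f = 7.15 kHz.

Step 1 — Angular frequency: ω = 2π·7150 = 4.492e+04 rad/s.
Step 2 — Transfer function: H(jω) = jωL/(R + jωL).
Step 3 — Numerator jωL = j·898.5; denominator R + jωL = 186 + j898.5.
Step 4 — H = 0.9589 + j0.1985.
Step 5 — Magnitude: |H| = 0.9792 (-0.2 dB); phase: φ = 11.7°.

|H| = 0.9792 (-0.2 dB), φ = 11.7°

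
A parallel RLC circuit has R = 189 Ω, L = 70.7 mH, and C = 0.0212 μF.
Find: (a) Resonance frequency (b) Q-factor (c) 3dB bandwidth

Step 1 — Resonance: ω₀ = 1/√(LC) = 1/√(0.0707·2.12e-08) = 2.583e+04 rad/s.
Step 2 — f₀ = ω₀/(2π) = 4111 Hz.
Step 3 — Parallel Q: Q = R/(ω₀L) = 189/(2.583e+04·0.0707) = 0.1035.
Step 4 — Bandwidth: Δω = ω₀/Q = 2.496e+05 rad/s; BW = Δω/(2π) = 3.972e+04 Hz.

(a) f₀ = 4111 Hz  (b) Q = 0.1035  (c) BW = 3.972e+04 Hz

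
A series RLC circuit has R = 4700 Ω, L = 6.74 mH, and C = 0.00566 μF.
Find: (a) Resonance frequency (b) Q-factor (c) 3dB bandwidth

Step 1 — Resonance condition Im(Z)=0 gives ω₀ = 1/√(LC).
Step 2 — ω₀ = 1/√(0.00674·5.66e-09) = 1.619e+05 rad/s.
Step 3 — f₀ = ω₀/(2π) = 2.577e+04 Hz.
Step 4 — Series Q: Q = ω₀L/R = 1.619e+05·0.00674/4700 = 0.2322.
Step 5 — 3dB bandwidth: Δω = ω₀/Q = 6.973e+05 rad/s; BW = Δω/(2π) = 1.11e+05 Hz.

(a) f₀ = 2.577e+04 Hz  (b) Q = 0.2322  (c) BW = 1.11e+05 Hz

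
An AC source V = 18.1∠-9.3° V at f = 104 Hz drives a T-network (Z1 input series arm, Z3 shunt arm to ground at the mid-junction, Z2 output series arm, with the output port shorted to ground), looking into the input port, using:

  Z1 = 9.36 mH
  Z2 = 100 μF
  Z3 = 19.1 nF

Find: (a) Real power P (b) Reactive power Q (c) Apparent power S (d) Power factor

Step 1 — Angular frequency: ω = 2π·f = 2π·104 = 653.5 rad/s.
Step 2 — Component impedances:
  Z1: Z = jωL = j·653.5·0.00936 = 0 + j6.116 Ω
  Z2: Z = 1/(jωC) = -j/(ω·C) = 0 - j15.3 Ω
  Z3: Z = 1/(jωC) = -j/(ω·C) = 0 - j8.012e+04 Ω
Step 3 — With the output port shorted to ground, the output series arm Z2 runs from the junction to ground; the shunt arm Z3 also runs from the junction to ground. They appear in parallel: Z3 || Z2 = 0 - j15.3 Ω.
Step 4 — Series with input arm Z1: Z_in = Z1 + (Z3 || Z2) = 0 - j9.184 Ω = 9.184∠-90.0° Ω.
Step 5 — Source phasor: V = 18.1∠-9.3° V = 17.86 - j2.925 V.
Step 6 — Current: I = V / Z = 0.3185 + j1.945 A = 1.971∠80.7° A.
Step 7 — Complex power: S = V·I* = 0 - j35.67 VA.
Step 8 — Real power: P = Re(S) = 0 W.
Step 9 — Reactive power: Q = Im(S) = -35.67 VAR.
Step 10 — Apparent power: |S| = 35.67 VA.
Step 11 — Power factor: PF = P/|S| = 0 (leading).

(a) P = 0 W  (b) Q = -35.67 VAR  (c) S = 35.67 VA  (d) PF = 0 (leading)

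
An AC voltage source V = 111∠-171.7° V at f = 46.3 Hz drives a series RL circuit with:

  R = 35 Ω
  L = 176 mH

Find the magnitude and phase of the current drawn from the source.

Step 1 — Angular frequency: ω = 2π·f = 2π·46.3 = 290.9 rad/s.
Step 2 — Component impedances:
  R: Z = R = 35 Ω
  L: Z = jωL = j·290.9·0.176 = 0 + j51.2 Ω
Step 3 — Series combination: Z_total = R + L = 35 + j51.2 Ω = 62.02∠55.6° Ω.
Step 4 — Source phasor: V = 111∠-171.7° V = -109.8 - j16.02 V.
Step 5 — Ohm's law: I = V / Z_total = (-109.8 - j16.02) / (35 + j51.2) = -1.213 + j1.316 A.
Step 6 — Convert to polar: |I| = 1.79 A, ∠I = 132.7°.

I = 1.79∠132.7° A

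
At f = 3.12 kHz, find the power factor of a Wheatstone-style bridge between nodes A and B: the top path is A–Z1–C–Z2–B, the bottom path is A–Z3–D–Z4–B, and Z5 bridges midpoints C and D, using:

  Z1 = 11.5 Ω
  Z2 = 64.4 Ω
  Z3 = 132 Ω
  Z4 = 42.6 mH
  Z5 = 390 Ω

Step 1 — Angular frequency: ω = 2π·f = 2π·3120 = 1.96e+04 rad/s.
Step 2 — Component impedances:
  Z1: Z = R = 11.5 Ω
  Z2: Z = R = 64.4 Ω
  Z3: Z = R = 132 Ω
  Z4: Z = jωL = j·1.96e+04·0.0426 = 0 + j835.1 Ω
  Z5: Z = R = 390 Ω
Step 3 — Bridge requires nodal analysis (the Z5 bridge couples midpoints C and D, so the two paths cannot be reduced to a simple series/parallel combination). Setting node B to ground and injecting 1 A at node A, the 3-node admittance system at A, C, D solves to V_A = Z_AB = 74.42 + j6.097 Ω = 74.67∠4.7° Ω.
Step 4 — Power factor: PF = cos(φ) = Re(Z)/|Z| = 74.42/74.67 = 0.9967.
Step 5 — Type: Im(Z) = 6.097 ⇒ lagging (phase φ = 4.7°).

PF = 0.9967 (lagging, φ = 4.7°)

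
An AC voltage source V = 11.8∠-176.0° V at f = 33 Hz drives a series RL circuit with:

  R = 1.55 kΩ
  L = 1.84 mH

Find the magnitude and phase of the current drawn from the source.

Step 1 — Angular frequency: ω = 2π·f = 2π·33 = 207.3 rad/s.
Step 2 — Component impedances:
  R: Z = R = 1550 Ω
  L: Z = jωL = j·207.3·0.00184 = 0 + j0.3815 Ω
Step 3 — Series combination: Z_total = R + L = 1550 + j0.3815 Ω = 1550∠0.0° Ω.
Step 4 — Source phasor: V = 11.8∠-176.0° V = -11.77 - j0.8231 V.
Step 5 — Ohm's law: I = V / Z_total = (-11.77 - j0.8231) / (1550 + j0.3815) = -0.007594 - j0.0005292 A.
Step 6 — Convert to polar: |I| = 0.007613 A, ∠I = -176.0°.

I = 0.007613∠-176.0° A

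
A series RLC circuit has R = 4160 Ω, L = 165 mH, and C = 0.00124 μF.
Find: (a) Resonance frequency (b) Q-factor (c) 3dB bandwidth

Step 1 — Resonance: ω₀ = 1/√(LC) = 1/√(0.165·1.24e-09) = 6.991e+04 rad/s.
Step 2 — f₀ = ω₀/(2π) = 1.113e+04 Hz.
Step 3 — Series Q: Q = ω₀L/R = 6.991e+04·0.165/4160 = 2.773.
Step 4 — Bandwidth: Δω = ω₀/Q = 2.521e+04 rad/s; BW = Δω/(2π) = 4013 Hz.

(a) f₀ = 1.113e+04 Hz  (b) Q = 2.773  (c) BW = 4013 Hz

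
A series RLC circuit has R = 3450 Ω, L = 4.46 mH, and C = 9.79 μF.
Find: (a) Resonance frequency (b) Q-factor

Step 1 — Resonance condition Im(Z)=0 gives ω₀ = 1/√(LC).
Step 2 — ω₀ = 1/√(0.00446·9.79e-06) = 4786 rad/s.
Step 3 — f₀ = ω₀/(2π) = 761.7 Hz.
Step 4 — Series Q: Q = ω₀L/R = 4786·0.00446/3450 = 0.006187.

(a) f₀ = 761.7 Hz  (b) Q = 0.006187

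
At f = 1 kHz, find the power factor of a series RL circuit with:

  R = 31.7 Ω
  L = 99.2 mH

Step 1 — Angular frequency: ω = 2π·f = 2π·1000 = 6283 rad/s.
Step 2 — Component impedances:
  R: Z = R = 31.7 Ω
  L: Z = jωL = j·6283·0.0992 = 0 + j623.3 Ω
Step 3 — Series combination: Z_total = R + L = 31.7 + j623.3 Ω = 624.1∠87.1° Ω.
Step 4 — Power factor: PF = cos(φ) = Re(Z)/|Z| = 31.7/624.1 = 0.05079.
Step 5 — Type: Im(Z) = 623.3 ⇒ lagging (phase φ = 87.1°).

PF = 0.05079 (lagging, φ = 87.1°)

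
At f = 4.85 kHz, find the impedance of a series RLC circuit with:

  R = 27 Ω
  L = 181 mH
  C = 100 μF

Step 1 — Angular frequency: ω = 2π·f = 2π·4850 = 3.047e+04 rad/s.
Step 2 — Component impedances:
  R: Z = R = 27 Ω
  L: Z = jωL = j·3.047e+04·0.181 = 0 + j5516 Ω
  C: Z = 1/(jωC) = -j/(ω·C) = 0 - j0.3282 Ω
Step 3 — Series combination: Z_total = R + L + C = 27 + j5515 Ω = 5515∠89.7° Ω.

Z = 27 + j5515 Ω = 5515∠89.7° Ω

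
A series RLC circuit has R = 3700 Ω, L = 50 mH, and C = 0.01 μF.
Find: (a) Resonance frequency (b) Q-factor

Step 1 — Resonance condition Im(Z)=0 gives ω₀ = 1/√(LC).
Step 2 — ω₀ = 1/√(0.05·1e-08) = 4.472e+04 rad/s.
Step 3 — f₀ = ω₀/(2π) = 7118 Hz.
Step 4 — Series Q: Q = ω₀L/R = 4.472e+04·0.05/3700 = 0.6043.

(a) f₀ = 7118 Hz  (b) Q = 0.6043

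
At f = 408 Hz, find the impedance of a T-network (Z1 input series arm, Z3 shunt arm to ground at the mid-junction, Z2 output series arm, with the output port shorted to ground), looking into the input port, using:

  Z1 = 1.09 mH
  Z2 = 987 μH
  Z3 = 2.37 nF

Step 1 — Angular frequency: ω = 2π·f = 2π·408 = 2564 rad/s.
Step 2 — Component impedances:
  Z1: Z = jωL = j·2564·0.00109 = 0 + j2.794 Ω
  Z2: Z = jωL = j·2564·0.000987 = 0 + j2.53 Ω
  Z3: Z = 1/(jωC) = -j/(ω·C) = 0 - j1.646e+05 Ω
Step 3 — With the output port shorted to ground, the output series arm Z2 runs from the junction to ground; the shunt arm Z3 also runs from the junction to ground. They appear in parallel: Z3 || Z2 = 0 + j2.53 Ω.
Step 4 — Series with input arm Z1: Z_in = Z1 + (Z3 || Z2) = 0 + j5.325 Ω = 5.325∠90.0° Ω.

Z = 0 + j5.325 Ω = 5.325∠90.0° Ω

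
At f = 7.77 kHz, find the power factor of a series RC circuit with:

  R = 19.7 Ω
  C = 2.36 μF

Step 1 — Angular frequency: ω = 2π·f = 2π·7770 = 4.882e+04 rad/s.
Step 2 — Component impedances:
  R: Z = R = 19.7 Ω
  C: Z = 1/(jωC) = -j/(ω·C) = 0 - j8.679 Ω
Step 3 — Series combination: Z_total = R + C = 19.7 - j8.679 Ω = 21.53∠-23.8° Ω.
Step 4 — Power factor: PF = cos(φ) = Re(Z)/|Z| = 19.7/21.527 = 0.9151.
Step 5 — Type: Im(Z) = -8.679 ⇒ leading (phase φ = -23.8°).

PF = 0.9151 (leading, φ = -23.8°)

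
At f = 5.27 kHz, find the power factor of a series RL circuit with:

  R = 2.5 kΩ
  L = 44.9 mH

Step 1 — Angular frequency: ω = 2π·f = 2π·5270 = 3.311e+04 rad/s.
Step 2 — Component impedances:
  R: Z = R = 2500 Ω
  L: Z = jωL = j·3.311e+04·0.0449 = 0 + j1487 Ω
Step 3 — Series combination: Z_total = R + L = 2500 + j1487 Ω = 2909∠30.7° Ω.
Step 4 — Power factor: PF = cos(φ) = Re(Z)/|Z| = 2500/2908.7 = 0.8595.
Step 5 — Type: Im(Z) = 1487 ⇒ lagging (phase φ = 30.7°).

PF = 0.8595 (lagging, φ = 30.7°)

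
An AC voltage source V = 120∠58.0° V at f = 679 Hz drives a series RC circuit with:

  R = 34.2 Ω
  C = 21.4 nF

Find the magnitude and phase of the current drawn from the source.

Step 1 — Angular frequency: ω = 2π·f = 2π·679 = 4266 rad/s.
Step 2 — Component impedances:
  R: Z = R = 34.2 Ω
  C: Z = 1/(jωC) = -j/(ω·C) = 0 - j1.095e+04 Ω
Step 3 — Series combination: Z_total = R + C = 34.2 - j1.095e+04 Ω = 1.095e+04∠-89.8° Ω.
Step 4 — Source phasor: V = 120∠58.0° V = 63.59 + j101.8 V.
Step 5 — Ohm's law: I = V / Z_total = (63.59 + j101.8) / (34.2 - j1.095e+04) = -0.009273 + j0.005835 A.
Step 6 — Convert to polar: |I| = 0.01096 A, ∠I = 147.8°.

I = 0.01096∠147.8° A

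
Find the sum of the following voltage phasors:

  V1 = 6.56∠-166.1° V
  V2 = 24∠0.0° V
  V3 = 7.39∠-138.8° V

Step 1 — Convert each phasor to rectangular form:
  V1 = 6.56·(cos(-166.1°) + j·sin(-166.1°)) = -6.368 - j1.576 V
  V2 = 24·(cos(0.0°) + j·sin(0.0°)) = 24 V
  V3 = 7.39·(cos(-138.8°) + j·sin(-138.8°)) = -5.56 - j4.868 V
Step 2 — Sum components: V_total = 12.07 - j6.444 V.
Step 3 — Convert to polar: |V_total| = 13.68 V, ∠V_total = -28.1°.

V_total = 13.68∠-28.1° V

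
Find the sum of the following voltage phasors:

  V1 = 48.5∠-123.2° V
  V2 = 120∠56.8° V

Step 1 — Convert each phasor to rectangular form:
  V1 = 48.5·(cos(-123.2°) + j·sin(-123.2°)) = -26.56 - j40.58 V
  V2 = 120·(cos(56.8°) + j·sin(56.8°)) = 65.71 + j100.4 V
Step 2 — Sum components: V_total = 39.15 + j59.83 V.
Step 3 — Convert to polar: |V_total| = 71.5 V, ∠V_total = 56.8°.

V_total = 71.5∠56.8° V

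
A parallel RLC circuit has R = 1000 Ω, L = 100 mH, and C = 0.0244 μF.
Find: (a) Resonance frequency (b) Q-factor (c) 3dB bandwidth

Step 1 — Resonance: ω₀ = 1/√(LC) = 1/√(0.1·2.44e-08) = 2.024e+04 rad/s.
Step 2 — f₀ = ω₀/(2π) = 3222 Hz.
Step 3 — Parallel Q: Q = R/(ω₀L) = 1000/(2.024e+04·0.1) = 0.494.
Step 4 — Bandwidth: Δω = ω₀/Q = 4.098e+04 rad/s; BW = Δω/(2π) = 6523 Hz.

(a) f₀ = 3222 Hz  (b) Q = 0.494  (c) BW = 6523 Hz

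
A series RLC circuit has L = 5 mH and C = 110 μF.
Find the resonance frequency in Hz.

Step 1 — Resonance condition Im(Z)=0 gives ω₀ = 1/√(LC).
Step 2 — ω₀ = 1/√(0.005·0.00011) = 1348 rad/s.
Step 3 — f₀ = ω₀/(2π) = 214.6 Hz.

f₀ = 214.6 Hz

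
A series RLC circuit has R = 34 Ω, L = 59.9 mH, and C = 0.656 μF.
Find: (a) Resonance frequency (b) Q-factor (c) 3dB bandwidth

Step 1 — Resonance: ω₀ = 1/√(LC) = 1/√(0.0599·6.56e-07) = 5045 rad/s.
Step 2 — f₀ = ω₀/(2π) = 802.9 Hz.
Step 3 — Series Q: Q = ω₀L/R = 5045·0.0599/34 = 8.888.
Step 4 — Bandwidth: Δω = ω₀/Q = 567.6 rad/s; BW = Δω/(2π) = 90.34 Hz.

(a) f₀ = 802.9 Hz  (b) Q = 8.888  (c) BW = 90.34 Hz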